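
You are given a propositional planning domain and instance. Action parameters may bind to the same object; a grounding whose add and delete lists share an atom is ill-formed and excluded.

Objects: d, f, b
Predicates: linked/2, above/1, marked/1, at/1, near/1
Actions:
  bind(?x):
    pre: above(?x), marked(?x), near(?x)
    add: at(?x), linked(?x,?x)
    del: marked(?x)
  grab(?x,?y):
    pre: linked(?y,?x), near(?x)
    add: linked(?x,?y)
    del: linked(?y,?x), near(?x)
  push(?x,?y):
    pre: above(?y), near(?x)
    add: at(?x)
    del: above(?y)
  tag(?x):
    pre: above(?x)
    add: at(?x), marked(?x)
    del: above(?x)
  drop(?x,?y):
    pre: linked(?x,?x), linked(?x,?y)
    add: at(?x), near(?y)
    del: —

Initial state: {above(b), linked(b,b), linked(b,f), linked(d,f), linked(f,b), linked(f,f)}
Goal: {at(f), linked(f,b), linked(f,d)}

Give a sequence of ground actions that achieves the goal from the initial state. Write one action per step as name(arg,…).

1. drop(f,f)  →  {above(b), at(f), linked(b,b), linked(b,f), linked(d,f), linked(f,b), linked(f,f), near(f)}
2. grab(f,d)  →  {above(b), at(f), linked(b,b), linked(b,f), linked(f,b), linked(f,d), linked(f,f)}

drop(f,f); grab(f,d)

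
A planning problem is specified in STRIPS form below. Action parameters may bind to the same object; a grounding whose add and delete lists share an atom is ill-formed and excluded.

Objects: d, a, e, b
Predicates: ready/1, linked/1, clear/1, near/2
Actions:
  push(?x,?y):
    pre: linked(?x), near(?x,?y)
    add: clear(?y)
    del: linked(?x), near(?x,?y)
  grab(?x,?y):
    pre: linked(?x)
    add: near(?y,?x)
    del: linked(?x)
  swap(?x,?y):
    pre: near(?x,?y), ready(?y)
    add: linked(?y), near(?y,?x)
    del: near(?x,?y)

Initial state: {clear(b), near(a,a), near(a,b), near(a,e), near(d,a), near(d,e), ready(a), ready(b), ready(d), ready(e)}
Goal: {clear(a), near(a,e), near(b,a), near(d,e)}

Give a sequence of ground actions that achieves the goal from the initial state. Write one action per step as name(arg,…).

swap(d,a); push(a,a); swap(a,b)

1. swap(d,a)  →  {clear(b), linked(a), near(a,a), near(a,b), near(a,d), near(a,e), near(d,e), ready(a), ready(b), ready(d), ready(e)}
2. push(a,a)  →  {clear(a), clear(b), near(a,b), near(a,d), near(a,e), near(d,e), ready(a), ready(b), ready(d), ready(e)}
3. swap(a,b)  →  {clear(a), clear(b), linked(b), near(a,d), near(a,e), near(b,a), near(d,e), ready(a), ready(b), ready(d), ready(e)}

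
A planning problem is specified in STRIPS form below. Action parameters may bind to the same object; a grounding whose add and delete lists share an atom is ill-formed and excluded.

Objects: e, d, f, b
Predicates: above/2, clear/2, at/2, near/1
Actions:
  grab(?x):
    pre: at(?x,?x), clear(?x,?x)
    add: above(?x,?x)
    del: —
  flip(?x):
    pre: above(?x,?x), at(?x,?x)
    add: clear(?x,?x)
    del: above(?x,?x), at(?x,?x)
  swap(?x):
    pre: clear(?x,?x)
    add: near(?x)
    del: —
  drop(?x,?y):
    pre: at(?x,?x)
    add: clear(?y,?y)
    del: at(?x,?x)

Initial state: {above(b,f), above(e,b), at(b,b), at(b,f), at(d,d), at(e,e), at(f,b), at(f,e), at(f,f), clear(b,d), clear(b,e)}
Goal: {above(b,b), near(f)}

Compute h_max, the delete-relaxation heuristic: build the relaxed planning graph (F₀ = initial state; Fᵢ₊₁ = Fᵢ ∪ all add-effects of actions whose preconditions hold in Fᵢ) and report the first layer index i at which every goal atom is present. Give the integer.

F0 = init (11 atoms)
F1 = F0 ∪ {clear(b,b), clear(d,d), clear(e,e), clear(f,f)}  (15 atoms)
F2 = F1 ∪ {above(b,b), above(d,d), above(e,e), above(f,f), near(b), near(d), near(e), near(f)}  (23 atoms)
goal ⊆ F2  ⇒  h_max = 2

2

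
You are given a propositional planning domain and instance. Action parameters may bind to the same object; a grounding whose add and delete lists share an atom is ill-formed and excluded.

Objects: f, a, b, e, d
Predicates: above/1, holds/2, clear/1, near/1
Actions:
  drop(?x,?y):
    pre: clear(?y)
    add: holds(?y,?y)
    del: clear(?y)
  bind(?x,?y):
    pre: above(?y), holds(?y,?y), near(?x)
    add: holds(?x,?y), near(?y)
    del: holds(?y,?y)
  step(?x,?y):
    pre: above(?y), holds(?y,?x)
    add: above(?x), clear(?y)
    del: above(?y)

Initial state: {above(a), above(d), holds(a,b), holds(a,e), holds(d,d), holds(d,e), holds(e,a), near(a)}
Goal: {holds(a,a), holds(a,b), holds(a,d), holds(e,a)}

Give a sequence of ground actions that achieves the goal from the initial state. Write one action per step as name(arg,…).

1. bind(a,d)  →  {above(a), above(d), holds(a,b), holds(a,d), holds(a,e), holds(d,e), holds(e,a), near(a), near(d)}
2. step(b,a)  →  {above(b), above(d), clear(a), holds(a,b), holds(a,d), holds(a,e), holds(d,e), holds(e,a), near(a), near(d)}
3. drop(f,a)  →  {above(b), above(d), holds(a,a), holds(a,b), holds(a,d), holds(a,e), holds(d,e), holds(e,a), near(a), near(d)}

bind(a,d); step(b,a); drop(f,a)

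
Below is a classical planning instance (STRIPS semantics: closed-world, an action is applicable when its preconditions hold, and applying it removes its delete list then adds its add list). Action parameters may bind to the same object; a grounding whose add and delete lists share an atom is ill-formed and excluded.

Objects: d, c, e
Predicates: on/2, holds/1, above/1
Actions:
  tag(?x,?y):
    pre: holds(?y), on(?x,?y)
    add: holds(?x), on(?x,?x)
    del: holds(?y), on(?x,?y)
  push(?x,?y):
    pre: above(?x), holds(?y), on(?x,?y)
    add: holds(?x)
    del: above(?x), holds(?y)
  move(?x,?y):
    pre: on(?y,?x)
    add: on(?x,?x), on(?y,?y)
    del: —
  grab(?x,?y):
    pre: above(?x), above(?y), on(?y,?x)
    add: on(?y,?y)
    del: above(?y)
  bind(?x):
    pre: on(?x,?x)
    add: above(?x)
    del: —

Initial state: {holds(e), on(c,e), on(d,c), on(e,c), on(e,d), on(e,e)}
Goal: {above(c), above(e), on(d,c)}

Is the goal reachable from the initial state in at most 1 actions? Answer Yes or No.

1. tag(c,e)  →  {holds(c), on(c,c), on(d,c), on(e,c), on(e,d), on(e,e)}
2. bind(c)  →  {above(c), holds(c), on(c,c), on(d,c), on(e,c), on(e,d), on(e,e)}
3. bind(e)  →  {above(c), above(e), holds(c), on(c,c), on(d,c), on(e,c), on(e,d), on(e,e)}
optimal plan length = 3; 3 > 1

No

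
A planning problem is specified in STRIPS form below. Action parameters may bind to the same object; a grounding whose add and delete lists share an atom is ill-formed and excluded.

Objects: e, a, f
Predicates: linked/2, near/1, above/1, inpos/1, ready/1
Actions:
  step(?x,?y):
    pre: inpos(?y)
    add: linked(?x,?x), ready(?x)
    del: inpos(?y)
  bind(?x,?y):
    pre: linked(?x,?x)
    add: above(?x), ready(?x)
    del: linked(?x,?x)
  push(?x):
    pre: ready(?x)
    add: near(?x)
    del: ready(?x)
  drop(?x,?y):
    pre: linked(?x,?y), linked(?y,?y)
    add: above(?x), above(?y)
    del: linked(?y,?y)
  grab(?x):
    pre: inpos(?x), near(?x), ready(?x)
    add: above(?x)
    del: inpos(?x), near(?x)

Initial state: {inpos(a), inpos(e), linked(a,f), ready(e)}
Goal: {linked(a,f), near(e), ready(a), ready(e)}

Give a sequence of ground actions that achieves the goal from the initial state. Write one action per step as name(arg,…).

step(a,e); push(e); step(e,a)

1. step(a,e)  →  {inpos(a), linked(a,a), linked(a,f), ready(a), ready(e)}
2. push(e)  →  {inpos(a), linked(a,a), linked(a,f), near(e), ready(a)}
3. step(e,a)  →  {linked(a,a), linked(a,f), linked(e,e), near(e), ready(a), ready(e)}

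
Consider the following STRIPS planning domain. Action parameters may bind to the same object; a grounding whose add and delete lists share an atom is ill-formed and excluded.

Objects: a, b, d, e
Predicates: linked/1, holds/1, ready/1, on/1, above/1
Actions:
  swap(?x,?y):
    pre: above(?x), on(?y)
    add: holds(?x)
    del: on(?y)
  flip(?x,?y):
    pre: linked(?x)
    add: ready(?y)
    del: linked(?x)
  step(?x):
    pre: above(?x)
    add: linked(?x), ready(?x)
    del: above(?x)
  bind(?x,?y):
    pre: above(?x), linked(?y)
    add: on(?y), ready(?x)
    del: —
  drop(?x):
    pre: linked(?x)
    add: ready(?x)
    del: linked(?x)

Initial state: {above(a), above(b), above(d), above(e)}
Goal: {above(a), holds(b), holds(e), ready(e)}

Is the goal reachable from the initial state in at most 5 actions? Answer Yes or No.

1. step(d)  →  {above(a), above(b), above(e), linked(d), ready(d)}
2. bind(a,d)  →  {above(a), above(b), above(e), linked(d), on(d), ready(a), ready(d)}
3. swap(b,d)  →  {above(a), above(b), above(e), holds(b), linked(d), ready(a), ready(d)}
4. bind(e,d)  →  {above(a), above(b), above(e), holds(b), linked(d), on(d), ready(a), ready(d), ready(e)}
5. swap(e,d)  →  {above(a), above(b), above(e), holds(b), holds(e), linked(d), ready(a), ready(d), ready(e)}
optimal plan length = 5; 5 ≤ 5

Yes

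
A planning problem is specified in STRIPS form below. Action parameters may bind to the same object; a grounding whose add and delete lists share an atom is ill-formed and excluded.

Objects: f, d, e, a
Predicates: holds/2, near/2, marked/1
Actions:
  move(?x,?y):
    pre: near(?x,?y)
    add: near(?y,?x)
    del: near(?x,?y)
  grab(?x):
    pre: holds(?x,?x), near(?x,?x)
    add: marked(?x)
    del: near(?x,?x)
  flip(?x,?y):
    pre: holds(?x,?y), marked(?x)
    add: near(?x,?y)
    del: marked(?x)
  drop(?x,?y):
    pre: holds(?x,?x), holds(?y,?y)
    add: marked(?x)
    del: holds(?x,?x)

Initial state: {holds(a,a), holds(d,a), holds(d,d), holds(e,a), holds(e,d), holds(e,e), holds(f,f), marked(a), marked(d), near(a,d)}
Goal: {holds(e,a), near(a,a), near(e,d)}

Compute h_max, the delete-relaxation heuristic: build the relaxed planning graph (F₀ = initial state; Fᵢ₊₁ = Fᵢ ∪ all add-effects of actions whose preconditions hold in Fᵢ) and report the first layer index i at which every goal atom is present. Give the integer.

F0 = init (10 atoms)
F1 = F0 ∪ {marked(e), marked(f), near(a,a), near(d,a), near(d,d)}  (15 atoms)
F2 = F1 ∪ {near(e,a), near(e,d), near(e,e), near(f,f)}  (19 atoms)
goal ⊆ F2  ⇒  h_max = 2

2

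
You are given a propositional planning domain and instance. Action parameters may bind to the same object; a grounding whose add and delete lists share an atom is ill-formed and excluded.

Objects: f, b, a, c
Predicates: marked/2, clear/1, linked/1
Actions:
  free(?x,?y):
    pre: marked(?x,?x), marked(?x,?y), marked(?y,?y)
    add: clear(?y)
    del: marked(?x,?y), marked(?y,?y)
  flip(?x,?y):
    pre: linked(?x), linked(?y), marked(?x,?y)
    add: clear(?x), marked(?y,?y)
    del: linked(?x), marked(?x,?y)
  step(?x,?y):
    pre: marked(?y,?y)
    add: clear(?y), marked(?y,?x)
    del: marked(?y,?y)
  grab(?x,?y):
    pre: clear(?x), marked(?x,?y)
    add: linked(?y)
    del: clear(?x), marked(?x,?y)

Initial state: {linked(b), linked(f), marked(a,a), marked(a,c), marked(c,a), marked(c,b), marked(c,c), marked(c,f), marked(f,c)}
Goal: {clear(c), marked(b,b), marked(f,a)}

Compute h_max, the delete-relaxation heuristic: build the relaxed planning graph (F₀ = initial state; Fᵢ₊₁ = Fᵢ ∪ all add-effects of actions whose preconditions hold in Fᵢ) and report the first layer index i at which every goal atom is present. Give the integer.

F0 = init (9 atoms)
F1 = F0 ∪ {clear(a), clear(c), marked(a,b), marked(a,f)}  (13 atoms)
F2 = F1 ∪ {linked(a), linked(c)}  (15 atoms)
F3 = F2 ∪ {clear(f), marked(b,b), marked(f,f)}  (18 atoms)
F4 = F3 ∪ {clear(b), marked(b,a), marked(b,c), marked(b,f), marked(f,a), marked(f,b)}  (24 atoms)
goal ⊆ F4  ⇒  h_max = 4

4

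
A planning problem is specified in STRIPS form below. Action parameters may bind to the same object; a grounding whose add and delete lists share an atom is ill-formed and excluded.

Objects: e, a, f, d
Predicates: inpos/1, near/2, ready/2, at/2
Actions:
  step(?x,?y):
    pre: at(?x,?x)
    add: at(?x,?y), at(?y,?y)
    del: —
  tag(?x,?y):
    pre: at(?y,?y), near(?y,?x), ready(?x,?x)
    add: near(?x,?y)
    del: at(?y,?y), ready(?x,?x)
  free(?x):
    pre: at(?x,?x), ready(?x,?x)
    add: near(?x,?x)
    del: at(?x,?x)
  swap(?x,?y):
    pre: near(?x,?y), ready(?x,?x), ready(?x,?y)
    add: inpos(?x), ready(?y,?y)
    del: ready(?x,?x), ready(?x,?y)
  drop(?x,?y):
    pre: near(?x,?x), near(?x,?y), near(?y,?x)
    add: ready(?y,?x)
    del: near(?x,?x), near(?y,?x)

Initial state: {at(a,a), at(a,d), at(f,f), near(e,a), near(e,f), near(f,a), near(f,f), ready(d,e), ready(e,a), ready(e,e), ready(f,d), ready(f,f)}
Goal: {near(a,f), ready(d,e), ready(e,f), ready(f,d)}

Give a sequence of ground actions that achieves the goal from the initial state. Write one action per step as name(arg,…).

step(a,e); tag(f,e); swap(e,a); tag(a,f); drop(f,e)

1. step(a,e)  →  {at(a,a), at(a,d), at(a,e), at(e,e), at(f,f), near(e,a), near(e,f), near(f,a), near(f,f), ready(d,e), ready(e,a), ready(e,e), ready(f,d), ready(f,f)}
2. tag(f,e)  →  {at(a,a), at(a,d), at(a,e), at(f,f), near(e,a), near(e,f), near(f,a), near(f,e), near(f,f), ready(d,e), ready(e,a), ready(e,e), ready(f,d)}
3. swap(e,a)  →  {at(a,a), at(a,d), at(a,e), at(f,f), inpos(e), near(e,a), near(e,f), near(f,a), near(f,e), near(f,f), ready(a,a), ready(d,e), ready(f,d)}
4. tag(a,f)  →  {at(a,a), at(a,d), at(a,e), inpos(e), near(a,f), near(e,a), near(e,f), near(f,a), near(f,e), near(f,f), ready(d,e), ready(f,d)}
5. drop(f,e)  →  {at(a,a), at(a,d), at(a,e), inpos(e), near(a,f), near(e,a), near(f,a), near(f,e), ready(d,e), ready(e,f), ready(f,d)}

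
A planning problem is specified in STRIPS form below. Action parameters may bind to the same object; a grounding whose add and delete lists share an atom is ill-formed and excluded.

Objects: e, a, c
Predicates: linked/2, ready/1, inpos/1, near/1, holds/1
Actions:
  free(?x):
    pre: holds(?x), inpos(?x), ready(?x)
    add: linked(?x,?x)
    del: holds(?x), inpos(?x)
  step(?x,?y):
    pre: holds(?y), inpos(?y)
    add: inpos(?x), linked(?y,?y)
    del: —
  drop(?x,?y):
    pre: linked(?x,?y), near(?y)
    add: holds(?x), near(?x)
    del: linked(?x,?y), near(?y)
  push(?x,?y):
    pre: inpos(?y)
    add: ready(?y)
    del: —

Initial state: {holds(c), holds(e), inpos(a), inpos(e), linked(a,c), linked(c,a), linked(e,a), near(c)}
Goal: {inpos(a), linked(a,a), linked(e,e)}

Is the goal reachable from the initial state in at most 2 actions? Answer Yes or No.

No

1. step(e,e)  →  {holds(c), holds(e), inpos(a), inpos(e), linked(a,c), linked(c,a), linked(e,a), linked(e,e), near(c)}
2. drop(a,c)  →  {holds(a), holds(c), holds(e), inpos(a), inpos(e), linked(c,a), linked(e,a), linked(e,e), near(a)}
3. step(e,a)  →  {holds(a), holds(c), holds(e), inpos(a), inpos(e), linked(a,a), linked(c,a), linked(e,a), linked(e,e), near(a)}
optimal plan length = 3; 3 > 2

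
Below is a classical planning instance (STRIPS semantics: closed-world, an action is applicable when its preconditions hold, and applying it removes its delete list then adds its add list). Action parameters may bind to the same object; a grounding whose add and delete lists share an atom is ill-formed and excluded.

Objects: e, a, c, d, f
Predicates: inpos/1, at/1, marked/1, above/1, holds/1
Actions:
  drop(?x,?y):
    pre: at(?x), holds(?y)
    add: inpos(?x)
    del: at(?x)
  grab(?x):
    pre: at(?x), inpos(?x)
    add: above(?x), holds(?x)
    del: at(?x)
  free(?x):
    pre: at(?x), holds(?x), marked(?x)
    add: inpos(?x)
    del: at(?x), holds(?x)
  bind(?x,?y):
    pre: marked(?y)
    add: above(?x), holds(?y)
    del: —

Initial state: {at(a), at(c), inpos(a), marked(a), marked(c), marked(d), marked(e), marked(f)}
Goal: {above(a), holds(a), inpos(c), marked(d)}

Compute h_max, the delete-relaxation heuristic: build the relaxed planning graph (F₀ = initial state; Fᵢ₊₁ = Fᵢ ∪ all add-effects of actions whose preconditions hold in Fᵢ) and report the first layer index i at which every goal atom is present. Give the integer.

F0 = init (8 atoms)
F1 = F0 ∪ {above(a), above(c), above(d), above(e), above(f), holds(a), holds(c), holds(d), holds(e), holds(f)}  (18 atoms)
F2 = F1 ∪ {inpos(c)}  (19 atoms)
goal ⊆ F2  ⇒  h_max = 2

2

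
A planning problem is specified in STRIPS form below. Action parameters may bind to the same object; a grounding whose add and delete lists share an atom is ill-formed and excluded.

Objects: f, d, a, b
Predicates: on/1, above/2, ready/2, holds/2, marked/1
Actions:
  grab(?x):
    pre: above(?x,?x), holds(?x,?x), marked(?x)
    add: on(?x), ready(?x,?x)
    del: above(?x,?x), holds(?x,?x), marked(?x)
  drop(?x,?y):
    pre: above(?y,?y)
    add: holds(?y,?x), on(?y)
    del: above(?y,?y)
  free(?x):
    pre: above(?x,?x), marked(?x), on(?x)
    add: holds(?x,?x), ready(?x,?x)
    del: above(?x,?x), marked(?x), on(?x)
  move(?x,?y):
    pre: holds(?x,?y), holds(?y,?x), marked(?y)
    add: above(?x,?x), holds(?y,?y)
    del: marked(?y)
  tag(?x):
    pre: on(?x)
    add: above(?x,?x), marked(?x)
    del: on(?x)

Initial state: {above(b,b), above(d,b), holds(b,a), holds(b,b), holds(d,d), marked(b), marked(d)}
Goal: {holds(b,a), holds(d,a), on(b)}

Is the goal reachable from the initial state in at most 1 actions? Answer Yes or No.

1. grab(b)  →  {above(d,b), holds(b,a), holds(d,d), marked(d), on(b), ready(b,b)}
2. move(d,d)  →  {above(d,b), above(d,d), holds(b,a), holds(d,d), on(b), ready(b,b)}
3. drop(a,d)  →  {above(d,b), holds(b,a), holds(d,a), holds(d,d), on(b), on(d), ready(b,b)}
optimal plan length = 3; 3 > 1

No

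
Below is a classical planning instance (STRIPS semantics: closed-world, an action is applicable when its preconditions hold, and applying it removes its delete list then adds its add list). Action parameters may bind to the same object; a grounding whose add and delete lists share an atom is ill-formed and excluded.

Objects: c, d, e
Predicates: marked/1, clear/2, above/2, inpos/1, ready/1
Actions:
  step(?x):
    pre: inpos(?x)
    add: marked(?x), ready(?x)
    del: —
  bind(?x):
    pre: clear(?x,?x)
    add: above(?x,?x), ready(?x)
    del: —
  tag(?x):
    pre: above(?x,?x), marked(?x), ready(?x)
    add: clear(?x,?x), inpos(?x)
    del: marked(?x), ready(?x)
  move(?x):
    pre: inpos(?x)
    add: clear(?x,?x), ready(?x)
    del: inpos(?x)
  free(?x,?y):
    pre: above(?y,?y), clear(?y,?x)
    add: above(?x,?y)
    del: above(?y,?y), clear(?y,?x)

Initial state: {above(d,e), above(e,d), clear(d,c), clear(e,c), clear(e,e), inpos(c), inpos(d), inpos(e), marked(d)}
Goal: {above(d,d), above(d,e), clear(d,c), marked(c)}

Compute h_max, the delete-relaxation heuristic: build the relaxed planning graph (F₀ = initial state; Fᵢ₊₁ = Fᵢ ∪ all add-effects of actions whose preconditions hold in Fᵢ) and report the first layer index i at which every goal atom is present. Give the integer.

F0 = init (9 atoms)
F1 = F0 ∪ {above(e,e), clear(c,c), clear(d,d), marked(c), marked(e), ready(c), ready(d), ready(e)}  (17 atoms)
F2 = F1 ∪ {above(c,c), above(c,e), above(d,d)}  (20 atoms)
goal ⊆ F2  ⇒  h_max = 2

2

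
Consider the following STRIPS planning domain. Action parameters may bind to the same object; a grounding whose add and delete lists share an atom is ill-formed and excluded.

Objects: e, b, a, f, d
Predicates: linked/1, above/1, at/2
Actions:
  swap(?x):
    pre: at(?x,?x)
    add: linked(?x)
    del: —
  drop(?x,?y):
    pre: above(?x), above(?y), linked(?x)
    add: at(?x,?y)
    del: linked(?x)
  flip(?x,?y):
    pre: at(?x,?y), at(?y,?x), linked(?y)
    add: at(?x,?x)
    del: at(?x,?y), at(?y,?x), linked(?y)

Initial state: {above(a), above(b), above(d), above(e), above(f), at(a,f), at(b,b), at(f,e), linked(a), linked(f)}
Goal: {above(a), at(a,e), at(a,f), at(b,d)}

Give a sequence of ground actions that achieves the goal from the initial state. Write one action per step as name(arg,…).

1. swap(b)  →  {above(a), above(b), above(d), above(e), above(f), at(a,f), at(b,b), at(f,e), linked(a), linked(b), linked(f)}
2. drop(b,d)  →  {above(a), above(b), above(d), above(e), above(f), at(a,f), at(b,b), at(b,d), at(f,e), linked(a), linked(f)}
3. drop(a,e)  →  {above(a), above(b), above(d), above(e), above(f), at(a,e), at(a,f), at(b,b), at(b,d), at(f,e), linked(f)}

swap(b); drop(b,d); drop(a,e)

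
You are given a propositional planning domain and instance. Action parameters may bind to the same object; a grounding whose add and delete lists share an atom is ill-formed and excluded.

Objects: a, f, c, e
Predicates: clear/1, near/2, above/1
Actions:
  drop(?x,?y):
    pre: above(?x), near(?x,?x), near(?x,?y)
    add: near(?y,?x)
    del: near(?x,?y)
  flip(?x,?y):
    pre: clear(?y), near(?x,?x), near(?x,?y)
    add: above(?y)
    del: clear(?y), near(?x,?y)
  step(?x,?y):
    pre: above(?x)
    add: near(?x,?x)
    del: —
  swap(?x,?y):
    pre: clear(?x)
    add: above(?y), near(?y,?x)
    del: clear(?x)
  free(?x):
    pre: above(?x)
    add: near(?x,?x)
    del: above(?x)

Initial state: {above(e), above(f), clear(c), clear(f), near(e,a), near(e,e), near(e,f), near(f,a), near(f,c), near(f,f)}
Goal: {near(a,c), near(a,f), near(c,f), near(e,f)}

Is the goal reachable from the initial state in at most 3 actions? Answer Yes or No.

1. drop(f,a)  →  {above(e), above(f), clear(c), clear(f), near(a,f), near(e,a), near(e,e), near(e,f), near(f,c), near(f,f)}
2. drop(f,c)  →  {above(e), above(f), clear(c), clear(f), near(a,f), near(c,f), near(e,a), near(e,e), near(e,f), near(f,f)}
3. swap(c,a)  →  {above(a), above(e), above(f), clear(f), near(a,c), near(a,f), near(c,f), near(e,a), near(e,e), near(e,f), near(f,f)}
optimal plan length = 3; 3 ≤ 3

Yes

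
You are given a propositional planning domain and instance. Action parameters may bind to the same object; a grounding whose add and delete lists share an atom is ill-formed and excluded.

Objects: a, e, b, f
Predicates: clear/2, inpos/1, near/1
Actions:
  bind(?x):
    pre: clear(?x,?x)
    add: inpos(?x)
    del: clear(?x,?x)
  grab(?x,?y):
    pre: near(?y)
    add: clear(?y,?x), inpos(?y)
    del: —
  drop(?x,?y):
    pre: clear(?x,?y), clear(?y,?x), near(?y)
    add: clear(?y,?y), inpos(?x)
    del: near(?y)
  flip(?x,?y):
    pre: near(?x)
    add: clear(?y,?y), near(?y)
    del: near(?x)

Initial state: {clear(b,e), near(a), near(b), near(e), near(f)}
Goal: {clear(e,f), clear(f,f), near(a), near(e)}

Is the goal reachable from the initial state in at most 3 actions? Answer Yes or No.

1. grab(f,e)  →  {clear(b,e), clear(e,f), inpos(e), near(a), near(b), near(e), near(f)}
2. grab(f,f)  →  {clear(b,e), clear(e,f), clear(f,f), inpos(e), inpos(f), near(a), near(b), near(e), near(f)}
optimal plan length = 2; 2 ≤ 3

Yes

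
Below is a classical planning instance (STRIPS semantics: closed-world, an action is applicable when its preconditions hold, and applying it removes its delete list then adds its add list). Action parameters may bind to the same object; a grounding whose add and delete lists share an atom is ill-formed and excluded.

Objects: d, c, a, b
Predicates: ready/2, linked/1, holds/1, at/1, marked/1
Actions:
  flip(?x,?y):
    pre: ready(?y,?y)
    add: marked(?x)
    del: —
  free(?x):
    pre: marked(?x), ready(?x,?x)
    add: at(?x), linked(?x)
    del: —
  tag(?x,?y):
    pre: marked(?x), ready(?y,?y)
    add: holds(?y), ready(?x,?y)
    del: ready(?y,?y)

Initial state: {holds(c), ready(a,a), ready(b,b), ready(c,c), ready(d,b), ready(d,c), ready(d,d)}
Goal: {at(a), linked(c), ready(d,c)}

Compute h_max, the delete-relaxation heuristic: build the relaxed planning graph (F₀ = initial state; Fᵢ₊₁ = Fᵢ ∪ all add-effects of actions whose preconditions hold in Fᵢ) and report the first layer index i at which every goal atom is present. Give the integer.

F0 = init (7 atoms)
F1 = F0 ∪ {marked(a), marked(b), marked(c), marked(d)}  (11 atoms)
F2 = F1 ∪ {at(a), at(b), at(c), at(d), holds(a), holds(b), holds(d), linked(a), linked(b), linked(c), linked(d), ready(a,b), ready(a,c), ready(a,d), ready(b,a), ready(b,c), ready(b,d), ready(c,a), ready(c,b), ready(c,d), ready(d,a)}  (32 atoms)
goal ⊆ F2  ⇒  h_max = 2

2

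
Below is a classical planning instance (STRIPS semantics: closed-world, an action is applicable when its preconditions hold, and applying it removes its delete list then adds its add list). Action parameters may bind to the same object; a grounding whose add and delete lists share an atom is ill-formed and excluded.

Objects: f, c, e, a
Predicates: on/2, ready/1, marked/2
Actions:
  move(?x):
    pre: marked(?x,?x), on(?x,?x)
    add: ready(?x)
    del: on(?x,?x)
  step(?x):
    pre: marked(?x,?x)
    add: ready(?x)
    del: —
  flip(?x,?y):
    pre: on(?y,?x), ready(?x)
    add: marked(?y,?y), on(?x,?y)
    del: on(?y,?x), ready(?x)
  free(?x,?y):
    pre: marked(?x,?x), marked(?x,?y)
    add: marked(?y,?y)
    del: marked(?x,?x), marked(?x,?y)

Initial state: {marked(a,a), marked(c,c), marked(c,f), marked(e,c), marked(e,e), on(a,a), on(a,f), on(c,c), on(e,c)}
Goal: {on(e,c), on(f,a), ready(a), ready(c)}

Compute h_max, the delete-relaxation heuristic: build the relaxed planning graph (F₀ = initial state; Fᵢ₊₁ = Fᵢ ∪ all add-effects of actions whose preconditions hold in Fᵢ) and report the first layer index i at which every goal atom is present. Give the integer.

3

F0 = init (9 atoms)
F1 = F0 ∪ {marked(f,f), ready(a), ready(c), ready(e)}  (13 atoms)
F2 = F1 ∪ {on(c,e), ready(f)}  (15 atoms)
F3 = F2 ∪ {on(f,a)}  (16 atoms)
goal ⊆ F3  ⇒  h_max = 3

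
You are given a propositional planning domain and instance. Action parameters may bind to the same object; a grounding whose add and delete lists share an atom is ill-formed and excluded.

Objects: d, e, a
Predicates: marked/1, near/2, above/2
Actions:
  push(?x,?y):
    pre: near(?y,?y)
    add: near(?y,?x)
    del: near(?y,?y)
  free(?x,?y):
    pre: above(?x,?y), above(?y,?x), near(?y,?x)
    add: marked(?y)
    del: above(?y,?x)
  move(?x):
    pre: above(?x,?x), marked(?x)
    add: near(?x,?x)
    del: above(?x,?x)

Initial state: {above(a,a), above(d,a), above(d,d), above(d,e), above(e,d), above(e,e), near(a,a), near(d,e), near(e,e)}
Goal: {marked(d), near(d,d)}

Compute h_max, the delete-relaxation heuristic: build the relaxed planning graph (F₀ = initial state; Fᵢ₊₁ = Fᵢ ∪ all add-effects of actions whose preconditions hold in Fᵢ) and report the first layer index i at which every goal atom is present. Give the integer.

F0 = init (9 atoms)
F1 = F0 ∪ {marked(a), marked(d), marked(e), near(a,d), near(a,e), near(e,a), near(e,d)}  (16 atoms)
F2 = F1 ∪ {near(d,d)}  (17 atoms)
goal ⊆ F2  ⇒  h_max = 2

2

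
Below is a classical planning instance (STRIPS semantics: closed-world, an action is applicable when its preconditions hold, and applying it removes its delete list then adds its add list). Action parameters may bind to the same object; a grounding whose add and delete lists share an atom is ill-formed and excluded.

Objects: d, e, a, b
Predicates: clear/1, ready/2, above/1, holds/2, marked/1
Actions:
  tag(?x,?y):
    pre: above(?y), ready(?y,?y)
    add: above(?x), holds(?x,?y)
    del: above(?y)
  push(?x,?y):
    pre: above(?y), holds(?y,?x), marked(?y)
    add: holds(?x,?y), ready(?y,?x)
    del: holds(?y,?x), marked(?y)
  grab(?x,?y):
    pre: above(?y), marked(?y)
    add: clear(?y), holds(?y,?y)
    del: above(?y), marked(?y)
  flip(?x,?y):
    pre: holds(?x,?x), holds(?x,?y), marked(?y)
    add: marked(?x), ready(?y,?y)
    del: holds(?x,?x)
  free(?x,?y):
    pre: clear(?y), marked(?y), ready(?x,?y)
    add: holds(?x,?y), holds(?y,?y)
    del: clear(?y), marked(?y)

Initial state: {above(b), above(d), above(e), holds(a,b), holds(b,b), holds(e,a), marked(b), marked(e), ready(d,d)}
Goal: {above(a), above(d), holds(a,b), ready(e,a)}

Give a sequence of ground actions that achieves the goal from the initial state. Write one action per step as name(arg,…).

1. push(a,e)  →  {above(b), above(d), above(e), holds(a,b), holds(a,e), holds(b,b), marked(b), ready(d,d), ready(e,a)}
2. flip(b,b)  →  {above(b), above(d), above(e), holds(a,b), holds(a,e), marked(b), ready(b,b), ready(d,d), ready(e,a)}
3. tag(a,b)  →  {above(a), above(d), above(e), holds(a,b), holds(a,e), marked(b), ready(b,b), ready(d,d), ready(e,a)}

push(a,e); flip(b,b); tag(a,b)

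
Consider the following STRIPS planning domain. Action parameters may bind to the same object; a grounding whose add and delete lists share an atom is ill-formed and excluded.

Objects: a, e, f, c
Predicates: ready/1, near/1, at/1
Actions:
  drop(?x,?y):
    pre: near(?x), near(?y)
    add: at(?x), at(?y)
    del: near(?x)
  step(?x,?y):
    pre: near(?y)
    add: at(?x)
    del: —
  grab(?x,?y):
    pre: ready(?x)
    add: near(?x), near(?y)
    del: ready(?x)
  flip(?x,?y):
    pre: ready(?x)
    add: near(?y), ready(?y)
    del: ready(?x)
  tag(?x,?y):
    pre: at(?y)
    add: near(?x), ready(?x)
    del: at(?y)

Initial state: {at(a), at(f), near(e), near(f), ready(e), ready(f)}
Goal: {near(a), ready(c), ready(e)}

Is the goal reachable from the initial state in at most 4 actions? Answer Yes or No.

1. grab(f,a)  →  {at(a), at(f), near(a), near(e), near(f), ready(e)}
2. tag(c,a)  →  {at(f), near(a), near(c), near(e), near(f), ready(c), ready(e)}
optimal plan length = 2; 2 ≤ 4

Yes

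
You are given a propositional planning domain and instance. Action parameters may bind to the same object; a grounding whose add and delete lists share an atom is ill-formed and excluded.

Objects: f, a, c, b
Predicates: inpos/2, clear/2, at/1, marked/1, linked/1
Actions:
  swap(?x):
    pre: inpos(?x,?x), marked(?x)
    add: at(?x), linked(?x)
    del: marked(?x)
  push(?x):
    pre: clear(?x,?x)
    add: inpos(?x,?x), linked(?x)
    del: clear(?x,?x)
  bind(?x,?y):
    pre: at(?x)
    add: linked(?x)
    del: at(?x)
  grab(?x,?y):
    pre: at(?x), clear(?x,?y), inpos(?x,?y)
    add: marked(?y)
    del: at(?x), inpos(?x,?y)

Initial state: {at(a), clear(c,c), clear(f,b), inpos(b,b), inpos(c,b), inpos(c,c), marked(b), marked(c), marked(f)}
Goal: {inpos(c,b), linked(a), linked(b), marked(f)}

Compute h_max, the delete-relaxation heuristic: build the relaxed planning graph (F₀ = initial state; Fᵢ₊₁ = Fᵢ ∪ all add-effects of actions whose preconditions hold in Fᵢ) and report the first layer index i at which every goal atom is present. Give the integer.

F0 = init (9 atoms)
F1 = F0 ∪ {at(b), at(c), linked(a), linked(b), linked(c)}  (14 atoms)
goal ⊆ F1  ⇒  h_max = 1

1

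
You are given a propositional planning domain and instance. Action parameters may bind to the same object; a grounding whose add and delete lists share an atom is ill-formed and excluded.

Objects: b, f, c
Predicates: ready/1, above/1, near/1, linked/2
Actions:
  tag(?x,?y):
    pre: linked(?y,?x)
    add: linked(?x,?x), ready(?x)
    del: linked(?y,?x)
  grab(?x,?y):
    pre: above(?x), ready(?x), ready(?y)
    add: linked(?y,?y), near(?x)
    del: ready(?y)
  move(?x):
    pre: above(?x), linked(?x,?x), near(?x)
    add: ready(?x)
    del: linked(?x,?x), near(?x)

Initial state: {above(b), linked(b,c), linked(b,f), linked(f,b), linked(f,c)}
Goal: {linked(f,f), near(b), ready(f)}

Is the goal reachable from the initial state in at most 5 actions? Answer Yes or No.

1. tag(b,f)  →  {above(b), linked(b,b), linked(b,c), linked(b,f), linked(f,c), ready(b)}
2. tag(f,b)  →  {above(b), linked(b,b), linked(b,c), linked(f,c), linked(f,f), ready(b), ready(f)}
3. grab(b,b)  →  {above(b), linked(b,b), linked(b,c), linked(f,c), linked(f,f), near(b), ready(f)}
optimal plan length = 3; 3 ≤ 5

Yes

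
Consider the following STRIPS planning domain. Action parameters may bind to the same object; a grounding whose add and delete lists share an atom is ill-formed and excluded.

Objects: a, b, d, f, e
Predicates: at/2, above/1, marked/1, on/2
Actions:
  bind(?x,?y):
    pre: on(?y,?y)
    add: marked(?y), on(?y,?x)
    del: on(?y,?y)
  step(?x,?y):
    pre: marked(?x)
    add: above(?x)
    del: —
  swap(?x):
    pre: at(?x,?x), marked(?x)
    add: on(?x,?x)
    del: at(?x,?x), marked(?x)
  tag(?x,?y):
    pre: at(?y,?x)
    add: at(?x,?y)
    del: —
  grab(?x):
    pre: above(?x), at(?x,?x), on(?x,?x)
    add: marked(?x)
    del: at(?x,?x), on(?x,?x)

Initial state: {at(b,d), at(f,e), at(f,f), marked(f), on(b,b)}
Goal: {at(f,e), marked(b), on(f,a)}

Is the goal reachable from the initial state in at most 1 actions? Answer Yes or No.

No

1. bind(a,b)  →  {at(b,d), at(f,e), at(f,f), marked(b), marked(f), on(b,a)}
2. swap(f)  →  {at(b,d), at(f,e), marked(b), on(b,a), on(f,f)}
3. bind(a,f)  →  {at(b,d), at(f,e), marked(b), marked(f), on(b,a), on(f,a)}
optimal plan length = 3; 3 > 1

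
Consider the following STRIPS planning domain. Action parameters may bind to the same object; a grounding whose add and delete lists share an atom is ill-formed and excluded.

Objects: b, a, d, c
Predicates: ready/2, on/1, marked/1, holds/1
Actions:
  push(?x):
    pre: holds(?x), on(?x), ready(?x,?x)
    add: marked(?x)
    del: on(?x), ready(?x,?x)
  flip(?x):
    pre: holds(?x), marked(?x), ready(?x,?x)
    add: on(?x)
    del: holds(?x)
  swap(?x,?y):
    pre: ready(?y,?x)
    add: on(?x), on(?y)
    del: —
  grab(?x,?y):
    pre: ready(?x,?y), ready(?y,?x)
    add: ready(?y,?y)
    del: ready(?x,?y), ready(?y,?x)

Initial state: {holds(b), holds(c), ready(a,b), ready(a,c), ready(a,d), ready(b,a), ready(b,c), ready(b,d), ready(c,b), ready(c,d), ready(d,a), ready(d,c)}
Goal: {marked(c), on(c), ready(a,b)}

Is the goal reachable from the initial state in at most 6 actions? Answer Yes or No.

1. swap(b,c)  →  {holds(b), holds(c), on(b), on(c), ready(a,b), ready(a,c), ready(a,d), ready(b,a), ready(b,c), ready(b,d), ready(c,b), ready(c,d), ready(d,a), ready(d,c)}
2. grab(b,c)  →  {holds(b), holds(c), on(b), on(c), ready(a,b), ready(a,c), ready(a,d), ready(b,a), ready(b,d), ready(c,c), ready(c,d), ready(d,a), ready(d,c)}
3. push(c)  →  {holds(b), holds(c), marked(c), on(b), ready(a,b), ready(a,c), ready(a,d), ready(b,a), ready(b,d), ready(c,d), ready(d,a), ready(d,c)}
4. swap(d,c)  →  {holds(b), holds(c), marked(c), on(b), on(c), on(d), ready(a,b), ready(a,c), ready(a,d), ready(b,a), ready(b,d), ready(c,d), ready(d,a), ready(d,c)}
optimal plan length = 4; 4 ≤ 6

Yes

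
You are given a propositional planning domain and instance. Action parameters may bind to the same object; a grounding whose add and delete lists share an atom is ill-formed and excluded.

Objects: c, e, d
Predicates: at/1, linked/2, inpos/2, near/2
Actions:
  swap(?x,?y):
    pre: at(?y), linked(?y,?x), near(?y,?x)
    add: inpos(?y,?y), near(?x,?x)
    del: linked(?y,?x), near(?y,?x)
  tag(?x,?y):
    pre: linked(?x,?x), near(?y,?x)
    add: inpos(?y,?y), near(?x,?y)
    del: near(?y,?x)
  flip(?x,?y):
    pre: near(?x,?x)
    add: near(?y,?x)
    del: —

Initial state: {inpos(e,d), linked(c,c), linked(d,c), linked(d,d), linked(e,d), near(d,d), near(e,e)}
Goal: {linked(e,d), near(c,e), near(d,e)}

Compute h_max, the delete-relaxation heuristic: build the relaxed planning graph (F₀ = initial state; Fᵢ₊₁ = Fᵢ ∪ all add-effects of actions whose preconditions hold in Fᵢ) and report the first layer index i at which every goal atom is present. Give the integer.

F0 = init (7 atoms)
F1 = F0 ∪ {near(c,d), near(c,e), near(d,e), near(e,d)}  (11 atoms)
goal ⊆ F1  ⇒  h_max = 1

1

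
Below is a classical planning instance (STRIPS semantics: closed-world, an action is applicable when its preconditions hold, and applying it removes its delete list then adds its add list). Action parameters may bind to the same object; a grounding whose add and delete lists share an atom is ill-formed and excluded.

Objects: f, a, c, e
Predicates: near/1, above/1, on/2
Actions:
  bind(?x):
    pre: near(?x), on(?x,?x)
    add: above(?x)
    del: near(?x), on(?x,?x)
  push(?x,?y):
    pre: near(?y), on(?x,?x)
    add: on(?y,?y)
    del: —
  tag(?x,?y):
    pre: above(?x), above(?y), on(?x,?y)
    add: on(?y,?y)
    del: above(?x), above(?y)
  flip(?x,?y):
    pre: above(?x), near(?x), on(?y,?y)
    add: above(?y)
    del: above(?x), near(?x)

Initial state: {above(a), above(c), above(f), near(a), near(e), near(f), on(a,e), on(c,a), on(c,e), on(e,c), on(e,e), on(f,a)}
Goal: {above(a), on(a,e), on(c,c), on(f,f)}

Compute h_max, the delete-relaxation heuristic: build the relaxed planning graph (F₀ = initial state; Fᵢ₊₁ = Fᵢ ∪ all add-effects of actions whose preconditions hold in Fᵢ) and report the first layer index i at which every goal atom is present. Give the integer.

2

F0 = init (12 atoms)
F1 = F0 ∪ {above(e), on(a,a), on(f,f)}  (15 atoms)
F2 = F1 ∪ {on(c,c)}  (16 atoms)
goal ⊆ F2  ⇒  h_max = 2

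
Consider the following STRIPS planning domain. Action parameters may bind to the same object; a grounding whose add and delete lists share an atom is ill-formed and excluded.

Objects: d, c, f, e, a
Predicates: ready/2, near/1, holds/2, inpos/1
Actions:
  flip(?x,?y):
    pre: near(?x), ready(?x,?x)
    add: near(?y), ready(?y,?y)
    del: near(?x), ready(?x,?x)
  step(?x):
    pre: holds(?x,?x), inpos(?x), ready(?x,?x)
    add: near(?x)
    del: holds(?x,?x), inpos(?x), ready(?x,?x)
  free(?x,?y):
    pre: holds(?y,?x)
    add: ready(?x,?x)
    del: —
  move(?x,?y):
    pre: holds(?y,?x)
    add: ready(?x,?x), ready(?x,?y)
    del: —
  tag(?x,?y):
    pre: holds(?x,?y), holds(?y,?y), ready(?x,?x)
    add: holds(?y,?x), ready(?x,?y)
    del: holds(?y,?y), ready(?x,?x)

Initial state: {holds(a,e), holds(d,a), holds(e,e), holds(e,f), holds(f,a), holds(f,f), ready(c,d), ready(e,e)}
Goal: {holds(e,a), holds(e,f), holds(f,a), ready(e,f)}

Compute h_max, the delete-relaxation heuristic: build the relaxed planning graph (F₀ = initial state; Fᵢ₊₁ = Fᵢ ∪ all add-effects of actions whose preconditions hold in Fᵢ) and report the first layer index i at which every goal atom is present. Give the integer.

F0 = init (8 atoms)
F1 = F0 ∪ {holds(f,e), ready(a,a), ready(a,d), ready(a,f), ready(e,a), ready(e,f), ready(f,e), ready(f,f)}  (16 atoms)
F2 = F1 ∪ {holds(e,a), ready(a,e)}  (18 atoms)
goal ⊆ F2  ⇒  h_max = 2

2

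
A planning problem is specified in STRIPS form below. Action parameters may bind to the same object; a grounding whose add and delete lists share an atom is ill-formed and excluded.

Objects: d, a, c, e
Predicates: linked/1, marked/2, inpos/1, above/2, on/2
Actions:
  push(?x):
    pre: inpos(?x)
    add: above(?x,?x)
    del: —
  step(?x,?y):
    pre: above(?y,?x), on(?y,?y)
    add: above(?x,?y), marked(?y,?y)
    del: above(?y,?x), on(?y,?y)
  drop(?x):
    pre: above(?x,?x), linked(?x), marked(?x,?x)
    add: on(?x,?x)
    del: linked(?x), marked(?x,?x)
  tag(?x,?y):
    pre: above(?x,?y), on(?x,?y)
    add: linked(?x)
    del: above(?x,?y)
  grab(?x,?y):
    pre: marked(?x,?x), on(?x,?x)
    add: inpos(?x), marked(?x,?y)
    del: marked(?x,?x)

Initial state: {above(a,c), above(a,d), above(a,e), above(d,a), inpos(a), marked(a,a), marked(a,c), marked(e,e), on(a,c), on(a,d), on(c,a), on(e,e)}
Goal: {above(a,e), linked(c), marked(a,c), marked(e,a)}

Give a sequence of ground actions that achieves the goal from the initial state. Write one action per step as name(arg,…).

push(a); tag(a,d); drop(a); step(c,a); tag(c,a); grab(e,a)

1. push(a)  →  {above(a,a), above(a,c), above(a,d), above(a,e), above(d,a), inpos(a), marked(a,a), marked(a,c), marked(e,e), on(a,c), on(a,d), on(c,a), on(e,e)}
2. tag(a,d)  →  {above(a,a), above(a,c), above(a,e), above(d,a), inpos(a), linked(a), marked(a,a), marked(a,c), marked(e,e), on(a,c), on(a,d), on(c,a), on(e,e)}
3. drop(a)  →  {above(a,a), above(a,c), above(a,e), above(d,a), inpos(a), marked(a,c), marked(e,e), on(a,a), on(a,c), on(a,d), on(c,a), on(e,e)}
4. step(c,a)  →  {above(a,a), above(a,e), above(c,a), above(d,a), inpos(a), marked(a,a), marked(a,c), marked(e,e), on(a,c), on(a,d), on(c,a), on(e,e)}
5. tag(c,a)  →  {above(a,a), above(a,e), above(d,a), inpos(a), linked(c), marked(a,a), marked(a,c), marked(e,e), on(a,c), on(a,d), on(c,a), on(e,e)}
6. grab(e,a)  →  {above(a,a), above(a,e), above(d,a), inpos(a), inpos(e), linked(c), marked(a,a), marked(a,c), marked(e,a), on(a,c), on(a,d), on(c,a), on(e,e)}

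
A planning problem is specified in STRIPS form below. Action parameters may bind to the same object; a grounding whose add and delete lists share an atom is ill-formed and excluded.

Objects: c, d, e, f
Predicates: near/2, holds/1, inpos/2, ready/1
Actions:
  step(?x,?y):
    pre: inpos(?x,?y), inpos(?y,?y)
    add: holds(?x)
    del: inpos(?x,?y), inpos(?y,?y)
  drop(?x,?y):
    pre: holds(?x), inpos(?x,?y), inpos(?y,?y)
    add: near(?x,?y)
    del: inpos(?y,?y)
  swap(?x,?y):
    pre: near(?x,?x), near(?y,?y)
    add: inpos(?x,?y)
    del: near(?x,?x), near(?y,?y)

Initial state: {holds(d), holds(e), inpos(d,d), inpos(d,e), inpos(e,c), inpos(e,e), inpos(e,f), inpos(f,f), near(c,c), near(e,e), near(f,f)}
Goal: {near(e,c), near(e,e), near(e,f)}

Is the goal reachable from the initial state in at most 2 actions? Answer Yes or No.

No

1. drop(e,f)  →  {holds(d), holds(e), inpos(d,d), inpos(d,e), inpos(e,c), inpos(e,e), inpos(e,f), near(c,c), near(e,e), near(e,f), near(f,f)}
2. swap(c,c)  →  {holds(d), holds(e), inpos(c,c), inpos(d,d), inpos(d,e), inpos(e,c), inpos(e,e), inpos(e,f), near(e,e), near(e,f), near(f,f)}
3. drop(e,c)  →  {holds(d), holds(e), inpos(d,d), inpos(d,e), inpos(e,c), inpos(e,e), inpos(e,f), near(e,c), near(e,e), near(e,f), near(f,f)}
optimal plan length = 3; 3 > 2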